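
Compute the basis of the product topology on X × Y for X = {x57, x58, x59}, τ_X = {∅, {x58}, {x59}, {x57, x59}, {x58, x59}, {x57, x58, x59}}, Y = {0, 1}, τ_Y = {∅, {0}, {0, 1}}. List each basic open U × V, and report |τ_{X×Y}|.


Basis B = {∅ × ∅, {x58} × {0}, {x59} × {0}, {x57, x59} × {0}, {x58} × {0, 1}, {x58, x59} × {0}, {x59} × {0, 1}, {x57, x58, x59} × {0}, {x57, x59} × {0, 1}, {x58, x59} × {0, 1}, {x57, x58, x59} × {0, 1}}; |τ_{X×Y}| = 18.

Enumerate products U × V with U ∈ τ_X, V ∈ τ_Y (deduplicated):
  ∅ × ∅ = {} (∅)
  {x58} × {0} = {(x58,0)}
  {x59} × {0} = {(x59,0)}
  {x57, x59} × {0} = {(x57,0), (x59,0)}
  {x58} × {0, 1} = {(x58,0), (x58,1)}
  {x58, x59} × {0} = {(x58,0), (x59,0)}
  {x59} × {0, 1} = {(x59,0), (x59,1)}
  {x57, x58, x59} × {0} = {(x57,0), (x58,0), (x59,0)}
  {x57, x59} × {0, 1} = {(x57,0), (x57,1), (x59,0), (x59,1)}
  {x58, x59} × {0, 1} = {(x58,0), (x58,1), (x59,0), (x59,1)}
  {x57, x58, x59} × {0, 1} = {(x57,0), (x57,1), (x58,0), (x58,1), (x59,0), (x59,1)}
These 11 distinct sets form the basis B.
Close under arbitrary unions to get τ_{X×Y}; counting gives |τ_{X×Y}| = 18.


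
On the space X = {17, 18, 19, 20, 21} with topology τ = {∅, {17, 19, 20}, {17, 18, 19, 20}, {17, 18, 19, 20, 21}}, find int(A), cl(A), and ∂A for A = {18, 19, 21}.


int(A) = ∅, cl(A) = {17, 18, 19, 20, 21}, ∂A = {17, 18, 19, 20, 21}.

Closed sets in (X, τ) are complements of opens:
  closed(X, τ) = {∅, {21}, {18, 21}, {17, 18, 19, 20, 21}}.
int(A) = ⋃ {U ∈ τ : U ⊆ A}. Opens contained in A: ∅.
Taking the union of these: int(A) = ∅.
cl(A) = ⋂ {C closed : A ⊆ C}. Closed sets containing A: {17, 18, 19, 20, 21}.
Intersecting these: cl(A) = {17, 18, 19, 20, 21}.
∂A = cl(A) ∖ int(A) = {17, 18, 19, 20, 21} ∖ ∅ = {17, 18, 19, 20, 21}.


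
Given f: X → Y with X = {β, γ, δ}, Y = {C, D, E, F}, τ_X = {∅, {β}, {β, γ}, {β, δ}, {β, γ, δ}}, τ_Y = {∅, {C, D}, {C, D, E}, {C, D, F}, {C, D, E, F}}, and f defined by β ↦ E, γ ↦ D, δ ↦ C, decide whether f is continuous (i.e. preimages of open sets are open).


f is NOT continuous.

Compute f^{-1}(U) for each U ∈ τ_Y:
  U = ∅: f^{-1}(U) = ∅ ∈ τ_X ✓.
  U = {C, D}: f^{-1}(U) = {γ, δ} ∉ τ_X ✗.
  U = {C, D, E}: f^{-1}(U) = {β, γ, δ} ∈ τ_X ✓.
  U = {C, D, F}: f^{-1}(U) = {γ, δ} ∉ τ_X ✗.
  U = {C, D, E, F}: f^{-1}(U) = {β, γ, δ} ∈ τ_X ✓.
Found U = {C, D} with f^{-1}(U) = {γ, δ} not in τ_X. Therefore f is NOT continuous.


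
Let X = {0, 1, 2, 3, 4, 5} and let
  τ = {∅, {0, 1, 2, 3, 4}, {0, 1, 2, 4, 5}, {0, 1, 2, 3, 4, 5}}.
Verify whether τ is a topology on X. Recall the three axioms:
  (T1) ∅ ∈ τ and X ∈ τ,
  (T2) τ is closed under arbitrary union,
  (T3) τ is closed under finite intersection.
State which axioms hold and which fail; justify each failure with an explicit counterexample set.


τ is NOT a topology on X.

Axiom (T1): ∅ ∈ τ? Yes; X ∈ τ? Yes.
Axiom (T2/T3): check pairwise unions and intersections of members of τ.
Counterexample for (T3): {0, 1, 2, 3, 4} ∩ {0, 1, 2, 4, 5} = {0, 1, 2, 4} ∉ τ. Therefore τ is NOT a topology.


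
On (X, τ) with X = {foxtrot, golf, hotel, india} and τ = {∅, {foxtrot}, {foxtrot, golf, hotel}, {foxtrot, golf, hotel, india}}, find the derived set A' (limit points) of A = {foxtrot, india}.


A' = {golf, hotel, india}

For each x ∈ X, list the open sets U ∈ τ with x ∈ U, then check whether U ∩ (A ∖ {x}) ≠ ∅ for every such U.
  x = foxtrot: open {foxtrot} ∋ x has {foxtrot} ∩ (A ∖ {foxtrot}) = ∅, so x is NOT a limit point.
  x = golf: opens ∋ x are {foxtrot, golf, hotel}, {foxtrot, golf, hotel, india}; each meets A ∖ {golf}, so x IS a limit point.
  x = hotel: opens ∋ x are {foxtrot, golf, hotel}, {foxtrot, golf, hotel, india}; each meets A ∖ {hotel}, so x IS a limit point.
  x = india: opens ∋ x are {foxtrot, golf, hotel, india}; each meets A ∖ {india}, so x IS a limit point.
Collecting: A' = {golf, hotel, india}.


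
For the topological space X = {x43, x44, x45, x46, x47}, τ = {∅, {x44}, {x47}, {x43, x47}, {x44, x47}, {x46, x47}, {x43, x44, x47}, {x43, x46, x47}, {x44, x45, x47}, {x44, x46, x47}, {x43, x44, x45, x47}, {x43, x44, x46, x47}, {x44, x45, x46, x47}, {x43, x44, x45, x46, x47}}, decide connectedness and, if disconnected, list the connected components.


(X, τ) is connected.

Find clopen sets (U ∈ τ with X ∖ U ∈ τ):
  U = ∅, X ∖ U = {x43, x44, x45, x46, x47} — both open, so U is clopen.
  U = {x43, x44, x45, x46, x47}, X ∖ U = ∅ — both open, so U is clopen.
Only trivial clopens (∅ and X) exist, so (X, τ) is connected.
Compute connected components by grouping points that agree on all clopens:
  component: {x43, x44, x45, x46, x47}


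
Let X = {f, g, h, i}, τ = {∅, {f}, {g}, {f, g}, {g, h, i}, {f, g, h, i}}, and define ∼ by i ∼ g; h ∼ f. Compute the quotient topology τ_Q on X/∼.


X/∼ = {[f=h], [g=i]}; |τ_Q| = 2.

Equivalence classes: [f=h], [g=i].
Quotient map π: X → X/∼ sends f ↦ [f=h], g ↦ [g=i], h ↦ [f=h], i ↦ [g=i].
For each subset V ⊆ X/∼, compute π^{-1}(V) ⊆ X and check whether π^{-1}(V) ∈ τ. V is open in τ_Q iff π^{-1}(V) ∈ τ.
  V = {}: π^{-1}(V) = ∅ ∈ τ ✓.
  V = {[f=h]}: π^{-1}(V) = {f, h} ∉ τ ✗.
  V = {[g=i]}: π^{-1}(V) = {g, i} ∉ τ ✗.
  V = {[f=h], [g=i]}: π^{-1}(V) = {f, g, h, i} ∈ τ ✓.
Open sets in the quotient: τ_Q = {{}, {[f=h], [g=i]}} (2 elements).


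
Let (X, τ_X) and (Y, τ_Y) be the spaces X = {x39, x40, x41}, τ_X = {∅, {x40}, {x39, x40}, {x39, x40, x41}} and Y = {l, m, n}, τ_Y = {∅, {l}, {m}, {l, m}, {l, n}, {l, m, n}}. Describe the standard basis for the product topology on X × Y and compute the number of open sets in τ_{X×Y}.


Basis B = {∅ × ∅, {x40} × {l}, {x40} × {m}, {x39, x40} × {l}, {x39, x40} × {m}, {x40} × {l, m}, {x40} × {l, n}, {x39, x40, x41} × {l}, {x39, x40, x41} × {m}, {x40} × {l, m, n}, {x39, x40} × {l, m}, {x39, x40} × {l, n}, {x39, x40} × {l, m, n}, {x39, x40, x41} × {l, m}, {x39, x40, x41} × {l, n}, {x39, x40, x41} × {l, m, n}}; |τ_{X×Y}| = 40.

Enumerate products U × V with U ∈ τ_X, V ∈ τ_Y (deduplicated):
  ∅ × ∅ = {} (∅)
  {x40} × {l} = {(x40,l)}
  {x40} × {m} = {(x40,m)}
  {x39, x40} × {l} = {(x39,l), (x40,l)}
  {x39, x40} × {m} = {(x39,m), (x40,m)}
  {x40} × {l, m} = {(x40,l), (x40,m)}
  {x40} × {l, n} = {(x40,l), (x40,n)}
  {x39, x40, x41} × {l} = {(x39,l), (x40,l), (x41,l)}
  {x39, x40, x41} × {m} = {(x39,m), (x40,m), (x41,m)}
  {x40} × {l, m, n} = {(x40,l), (x40,m), (x40,n)}
  {x39, x40} × {l, m} = {(x39,l), (x39,m), (x40,l), (x40,m)}
  {x39, x40} × {l, n} = {(x39,l), (x39,n), (x40,l), (x40,n)}
  {x39, x40} × {l, m, n} = {(x39,l), (x39,m), (x39,n), (x40,l), (x40,m), (x40,n)}
  {x39, x40, x41} × {l, m} = {(x39,l), (x39,m), (x40,l), (x40,m), (x41,l), (x41,m)}
  {x39, x40, x41} × {l, n} = {(x39,l), (x39,n), (x40,l), (x40,n), (x41,l), (x41,n)}
  {x39, x40, x41} × {l, m, n} = {(x39,l), (x39,m), (x39,n), (x40,l), (x40,m), (x40,n), (x41,l), (x41,m), (x41,n)}
These 16 distinct sets form the basis B.
Close under arbitrary unions to get τ_{X×Y}; counting gives |τ_{X×Y}| = 40.


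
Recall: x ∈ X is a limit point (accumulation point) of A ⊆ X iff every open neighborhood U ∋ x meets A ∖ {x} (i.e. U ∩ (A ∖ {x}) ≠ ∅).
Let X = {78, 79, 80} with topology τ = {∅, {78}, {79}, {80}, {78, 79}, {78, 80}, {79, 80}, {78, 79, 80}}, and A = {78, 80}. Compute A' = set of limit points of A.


A' = ∅

For each x ∈ X, list the open sets U ∈ τ with x ∈ U, then check whether U ∩ (A ∖ {x}) ≠ ∅ for every such U.
  x = 78: open {78} ∋ x has {78} ∩ (A ∖ {78}) = ∅, so x is NOT a limit point.
  x = 79: open {79} ∋ x has {79} ∩ (A ∖ {79}) = ∅, so x is NOT a limit point.
  x = 80: open {80} ∋ x has {80} ∩ (A ∖ {80}) = ∅, so x is NOT a limit point.
Collecting: A' = ∅.


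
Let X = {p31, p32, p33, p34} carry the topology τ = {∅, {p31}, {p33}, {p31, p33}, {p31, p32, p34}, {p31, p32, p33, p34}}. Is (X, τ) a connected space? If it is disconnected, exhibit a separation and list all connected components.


(X, τ) is disconnected; components = [{p33}, {p31, p32, p34}].

Find clopen sets (U ∈ τ with X ∖ U ∈ τ):
  U = ∅, X ∖ U = {p31, p32, p33, p34} — both open, so U is clopen.
  U = {p33}, X ∖ U = {p31, p32, p34} — both open, so U is clopen.
  U = {p31, p32, p34}, X ∖ U = {p33} — both open, so U is clopen.
  U = {p31, p32, p33, p34}, X ∖ U = ∅ — both open, so U is clopen.
Nontrivial clopen(s) exist: e.g. {p33}. So (X, τ) is disconnected.
Compute connected components by grouping points that agree on all clopens:
  component: {p33}
  component: {p31, p32, p34}


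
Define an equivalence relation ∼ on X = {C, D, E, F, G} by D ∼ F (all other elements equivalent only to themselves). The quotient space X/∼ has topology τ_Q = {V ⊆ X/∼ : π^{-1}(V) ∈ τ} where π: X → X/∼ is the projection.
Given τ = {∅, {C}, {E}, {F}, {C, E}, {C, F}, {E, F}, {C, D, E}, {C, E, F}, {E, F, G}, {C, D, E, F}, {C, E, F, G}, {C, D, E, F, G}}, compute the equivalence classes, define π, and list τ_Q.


X/∼ = {[C], [D=F], [E], [G]}; |τ_Q| = 6.

Equivalence classes: [C], [D=F], [E], [G].
Quotient map π: X → X/∼ sends C ↦ [C], D ↦ [D=F], E ↦ [E], F ↦ [D=F], G ↦ [G].
For each subset V ⊆ X/∼, compute π^{-1}(V) ⊆ X and check whether π^{-1}(V) ∈ τ. V is open in τ_Q iff π^{-1}(V) ∈ τ.
  V = {}: π^{-1}(V) = ∅ ∈ τ ✓.
  V = {[C]}: π^{-1}(V) = {C} ∈ τ ✓.
  V = {[D=F]}: π^{-1}(V) = {D, F} ∉ τ ✗.
  V = {[C], [D=F]}: π^{-1}(V) = {C, D, F} ∉ τ ✗.
  V = {[E]}: π^{-1}(V) = {E} ∈ τ ✓.
  V = {[C], [E]}: π^{-1}(V) = {C, E} ∈ τ ✓.
  V = {[D=F], [E]}: π^{-1}(V) = {D, E, F} ∉ τ ✗.
  V = {[C], [D=F], [E]}: π^{-1}(V) = {C, D, E, F} ∈ τ ✓.
  V = {[G]}: π^{-1}(V) = {G} ∉ τ ✗.
  V = {[C], [G]}: π^{-1}(V) = {C, G} ∉ τ ✗.
  V = {[D=F], [G]}: π^{-1}(V) = {D, F, G} ∉ τ ✗.
  V = {[C], [D=F], [G]}: π^{-1}(V) = {C, D, F, G} ∉ τ ✗.
  V = {[E], [G]}: π^{-1}(V) = {E, G} ∉ τ ✗.
  V = {[C], [E], [G]}: π^{-1}(V) = {C, E, G} ∉ τ ✗.
  V = {[D=F], [E], [G]}: π^{-1}(V) = {D, E, F, G} ∉ τ ✗.
  V = {[C], [D=F], [E], [G]}: π^{-1}(V) = {C, D, E, F, G} ∈ τ ✓.
Open sets in the quotient: τ_Q = {{}, {[C]}, {[E]}, {[C], [E]}, {[C], [D=F], [E]}, {[C], [D=F], [E], [G]}} (6 elements).


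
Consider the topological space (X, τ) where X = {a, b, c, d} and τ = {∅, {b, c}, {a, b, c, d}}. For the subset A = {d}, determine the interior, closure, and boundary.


int(A) = ∅, cl(A) = {a, d}, ∂A = {a, d}.

Closed sets in (X, τ) are complements of opens:
  closed(X, τ) = {∅, {a, d}, {a, b, c, d}}.
int(A) = ⋃ {U ∈ τ : U ⊆ A}. Opens contained in A: ∅.
Taking the union of these: int(A) = ∅.
cl(A) = ⋂ {C closed : A ⊆ C}. Closed sets containing A: {a, d}, {a, b, c, d}.
Intersecting these: cl(A) = {a, d}.
∂A = cl(A) ∖ int(A) = {a, d} ∖ ∅ = {a, d}.


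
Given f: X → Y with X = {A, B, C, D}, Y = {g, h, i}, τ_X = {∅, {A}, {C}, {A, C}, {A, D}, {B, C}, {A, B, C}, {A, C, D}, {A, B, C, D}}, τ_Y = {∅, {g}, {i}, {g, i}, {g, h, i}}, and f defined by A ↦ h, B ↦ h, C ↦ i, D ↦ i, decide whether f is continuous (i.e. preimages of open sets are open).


f is NOT continuous.

Compute f^{-1}(U) for each U ∈ τ_Y:
  U = ∅: f^{-1}(U) = ∅ ∈ τ_X ✓.
  U = {g}: f^{-1}(U) = ∅ ∈ τ_X ✓.
  U = {i}: f^{-1}(U) = {C, D} ∉ τ_X ✗.
  U = {g, i}: f^{-1}(U) = {C, D} ∉ τ_X ✗.
  U = {g, h, i}: f^{-1}(U) = {A, B, C, D} ∈ τ_X ✓.
Found U = {i} with f^{-1}(U) = {C, D} not in τ_X. Therefore f is NOT continuous.


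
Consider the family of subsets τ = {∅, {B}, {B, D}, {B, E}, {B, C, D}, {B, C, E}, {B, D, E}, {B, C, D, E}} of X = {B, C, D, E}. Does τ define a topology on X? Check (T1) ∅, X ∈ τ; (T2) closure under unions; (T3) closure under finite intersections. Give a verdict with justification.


τ is NOT a topology on X.

Axiom (T1): ∅ ∈ τ? Yes; X ∈ τ? Yes.
Axiom (T2/T3): check pairwise unions and intersections of members of τ.
Counterexample for (T3): {B, C, D} ∩ {B, C, E} = {B, C} ∉ τ. Therefore τ is NOT a topology.


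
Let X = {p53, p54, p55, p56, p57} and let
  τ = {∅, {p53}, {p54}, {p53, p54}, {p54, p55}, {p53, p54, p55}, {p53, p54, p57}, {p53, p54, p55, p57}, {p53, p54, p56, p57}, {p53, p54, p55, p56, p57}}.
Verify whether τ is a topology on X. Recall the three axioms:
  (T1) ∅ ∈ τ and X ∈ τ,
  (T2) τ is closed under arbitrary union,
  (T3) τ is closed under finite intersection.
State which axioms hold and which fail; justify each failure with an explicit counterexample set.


τ IS a topology on X.

Axiom (T1): ∅ ∈ τ? Yes; X ∈ τ? Yes.
Axiom (T2/T3): check pairwise unions and intersections of members of τ.
All pairwise intersections and unions checked — each lies in τ. Therefore τ satisfies (T1), (T2), (T3): it IS a topology on X.


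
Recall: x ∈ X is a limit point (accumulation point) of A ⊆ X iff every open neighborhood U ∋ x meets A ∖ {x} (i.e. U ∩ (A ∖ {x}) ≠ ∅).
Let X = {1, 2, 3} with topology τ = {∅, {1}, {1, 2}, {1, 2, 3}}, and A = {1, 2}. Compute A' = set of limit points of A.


A' = {2, 3}

For each x ∈ X, list the open sets U ∈ τ with x ∈ U, then check whether U ∩ (A ∖ {x}) ≠ ∅ for every such U.
  x = 1: open {1} ∋ x has {1} ∩ (A ∖ {1}) = ∅, so x is NOT a limit point.
  x = 2: opens ∋ x are {1, 2}, {1, 2, 3}; each meets A ∖ {2}, so x IS a limit point.
  x = 3: opens ∋ x are {1, 2, 3}; each meets A ∖ {3}, so x IS a limit point.
Collecting: A' = {2, 3}.


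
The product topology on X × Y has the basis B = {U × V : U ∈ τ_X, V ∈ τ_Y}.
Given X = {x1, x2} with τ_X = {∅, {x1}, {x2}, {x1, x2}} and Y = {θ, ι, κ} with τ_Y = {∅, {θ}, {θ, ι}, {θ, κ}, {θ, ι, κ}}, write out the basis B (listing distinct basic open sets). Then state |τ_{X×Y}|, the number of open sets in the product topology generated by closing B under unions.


Basis B = {∅ × ∅, {x1} × {θ}, {x2} × {θ}, {x1} × {θ, ι}, {x1} × {θ, κ}, {x1, x2} × {θ}, {x2} × {θ, ι}, {x2} × {θ, κ}, {x1} × {θ, ι, κ}, {x2} × {θ, ι, κ}, {x1, x2} × {θ, ι}, {x1, x2} × {θ, κ}, {x1, x2} × {θ, ι, κ}}; |τ_{X×Y}| = 25.

Enumerate products U × V with U ∈ τ_X, V ∈ τ_Y (deduplicated):
  ∅ × ∅ = {} (∅)
  {x1} × {θ} = {(x1,θ)}
  {x2} × {θ} = {(x2,θ)}
  {x1} × {θ, ι} = {(x1,θ), (x1,ι)}
  {x1} × {θ, κ} = {(x1,θ), (x1,κ)}
  {x1, x2} × {θ} = {(x1,θ), (x2,θ)}
  {x2} × {θ, ι} = {(x2,θ), (x2,ι)}
  {x2} × {θ, κ} = {(x2,θ), (x2,κ)}
  {x1} × {θ, ι, κ} = {(x1,θ), (x1,ι), (x1,κ)}
  {x2} × {θ, ι, κ} = {(x2,θ), (x2,ι), (x2,κ)}
  {x1, x2} × {θ, ι} = {(x1,θ), (x1,ι), (x2,θ), (x2,ι)}
  {x1, x2} × {θ, κ} = {(x1,θ), (x1,κ), (x2,θ), (x2,κ)}
  {x1, x2} × {θ, ι, κ} = {(x1,θ), (x1,ι), (x1,κ), (x2,θ), (x2,ι), (x2,κ)}
These 13 distinct sets form the basis B.
Close under arbitrary unions to get τ_{X×Y}; counting gives |τ_{X×Y}| = 25.


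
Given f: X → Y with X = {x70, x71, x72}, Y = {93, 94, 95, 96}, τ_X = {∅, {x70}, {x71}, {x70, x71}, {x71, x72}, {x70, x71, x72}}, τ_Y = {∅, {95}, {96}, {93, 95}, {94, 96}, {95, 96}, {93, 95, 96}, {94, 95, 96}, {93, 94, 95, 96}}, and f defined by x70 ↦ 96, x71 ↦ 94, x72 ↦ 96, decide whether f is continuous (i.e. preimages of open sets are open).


f is NOT continuous.

Compute f^{-1}(U) for each U ∈ τ_Y:
  U = ∅: f^{-1}(U) = ∅ ∈ τ_X ✓.
  U = {95}: f^{-1}(U) = ∅ ∈ τ_X ✓.
  U = {96}: f^{-1}(U) = {x70, x72} ∉ τ_X ✗.
  U = {93, 95}: f^{-1}(U) = ∅ ∈ τ_X ✓.
  U = {94, 96}: f^{-1}(U) = {x70, x71, x72} ∈ τ_X ✓.
  U = {95, 96}: f^{-1}(U) = {x70, x72} ∉ τ_X ✗.
  U = {93, 95, 96}: f^{-1}(U) = {x70, x72} ∉ τ_X ✗.
  U = {94, 95, 96}: f^{-1}(U) = {x70, x71, x72} ∈ τ_X ✓.
  U = {93, 94, 95, 96}: f^{-1}(U) = {x70, x71, x72} ∈ τ_X ✓.
Found U = {96} with f^{-1}(U) = {x70, x72} not in τ_X. Therefore f is NOT continuous.


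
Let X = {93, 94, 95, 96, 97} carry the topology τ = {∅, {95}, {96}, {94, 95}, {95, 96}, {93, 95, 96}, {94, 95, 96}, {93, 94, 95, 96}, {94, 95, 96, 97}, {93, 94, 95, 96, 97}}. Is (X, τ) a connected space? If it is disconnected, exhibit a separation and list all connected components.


(X, τ) is connected.

Find clopen sets (U ∈ τ with X ∖ U ∈ τ):
  U = ∅, X ∖ U = {93, 94, 95, 96, 97} — both open, so U is clopen.
  U = {93, 94, 95, 96, 97}, X ∖ U = ∅ — both open, so U is clopen.
Only trivial clopens (∅ and X) exist, so (X, τ) is connected.
Compute connected components by grouping points that agree on all clopens:
  component: {93, 94, 95, 96, 97}


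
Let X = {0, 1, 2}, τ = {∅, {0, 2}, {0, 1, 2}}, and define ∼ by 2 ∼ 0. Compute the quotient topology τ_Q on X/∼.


X/∼ = {[0=2], [1]}; |τ_Q| = 3.

Equivalence classes: [0=2], [1].
Quotient map π: X → X/∼ sends 0 ↦ [0=2], 1 ↦ [1], 2 ↦ [0=2].
For each subset V ⊆ X/∼, compute π^{-1}(V) ⊆ X and check whether π^{-1}(V) ∈ τ. V is open in τ_Q iff π^{-1}(V) ∈ τ.
  V = {}: π^{-1}(V) = ∅ ∈ τ ✓.
  V = {[0=2]}: π^{-1}(V) = {0, 2} ∈ τ ✓.
  V = {[1]}: π^{-1}(V) = {1} ∉ τ ✗.
  V = {[0=2], [1]}: π^{-1}(V) = {0, 1, 2} ∈ τ ✓.
Open sets in the quotient: τ_Q = {{}, {[0=2]}, {[0=2], [1]}} (3 elements).


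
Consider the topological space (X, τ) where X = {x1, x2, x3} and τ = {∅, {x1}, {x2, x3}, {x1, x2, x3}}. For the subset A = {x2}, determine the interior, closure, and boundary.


int(A) = ∅, cl(A) = {x2, x3}, ∂A = {x2, x3}.

Closed sets in (X, τ) are complements of opens:
  closed(X, τ) = {∅, {x1}, {x2, x3}, {x1, x2, x3}}.
int(A) = ⋃ {U ∈ τ : U ⊆ A}. Opens contained in A: ∅.
Taking the union of these: int(A) = ∅.
cl(A) = ⋂ {C closed : A ⊆ C}. Closed sets containing A: {x2, x3}, {x1, x2, x3}.
Intersecting these: cl(A) = {x2, x3}.
∂A = cl(A) ∖ int(A) = {x2, x3} ∖ ∅ = {x2, x3}.


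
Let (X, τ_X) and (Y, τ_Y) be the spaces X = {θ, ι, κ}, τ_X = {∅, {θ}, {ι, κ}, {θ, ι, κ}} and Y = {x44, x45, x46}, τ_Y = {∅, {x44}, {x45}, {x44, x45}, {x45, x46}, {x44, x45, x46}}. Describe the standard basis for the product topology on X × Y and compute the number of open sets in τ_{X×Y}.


Basis B = {∅ × ∅, {θ} × {x44}, {θ} × {x45}, {θ} × {x44, x45}, {θ} × {x45, x46}, {ι, κ} × {x44}, {ι, κ} × {x45}, {θ} × {x44, x45, x46}, {θ, ι, κ} × {x44}, {θ, ι, κ} × {x45}, {ι, κ} × {x44, x45}, {ι, κ} × {x45, x46}, {θ, ι, κ} × {x44, x45}, {θ, ι, κ} × {x45, x46}, {ι, κ} × {x44, x45, x46}, {θ, ι, κ} × {x44, x45, x46}}; |τ_{X×Y}| = 36.

Enumerate products U × V with U ∈ τ_X, V ∈ τ_Y (deduplicated):
  ∅ × ∅ = {} (∅)
  {θ} × {x44} = {(θ,x44)}
  {θ} × {x45} = {(θ,x45)}
  {θ} × {x44, x45} = {(θ,x44), (θ,x45)}
  {θ} × {x45, x46} = {(θ,x45), (θ,x46)}
  {ι, κ} × {x44} = {(ι,x44), (κ,x44)}
  {ι, κ} × {x45} = {(ι,x45), (κ,x45)}
  {θ} × {x44, x45, x46} = {(θ,x44), (θ,x45), (θ,x46)}
  {θ, ι, κ} × {x44} = {(θ,x44), (ι,x44), (κ,x44)}
  {θ, ι, κ} × {x45} = {(θ,x45), (ι,x45), (κ,x45)}
  {ι, κ} × {x44, x45} = {(ι,x44), (ι,x45), (κ,x44), (κ,x45)}
  {ι, κ} × {x45, x46} = {(ι,x45), (ι,x46), (κ,x45), (κ,x46)}
  {θ, ι, κ} × {x44, x45} = {(θ,x44), (θ,x45), (ι,x44), (ι,x45), (κ,x44), (κ,x45)}
  {θ, ι, κ} × {x45, x46} = {(θ,x45), (θ,x46), (ι,x45), (ι,x46), (κ,x45), (κ,x46)}
  {ι, κ} × {x44, x45, x46} = {(ι,x44), (ι,x45), (ι,x46), (κ,x44), (κ,x45), (κ,x46)}
  {θ, ι, κ} × {x44, x45, x46} = {(θ,x44), (θ,x45), (θ,x46), (ι,x44), (ι,x45), (ι,x46), (κ,x44), (κ,x45), (κ,x46)}
These 16 distinct sets form the basis B.
Close under arbitrary unions to get τ_{X×Y}; counting gives |τ_{X×Y}| = 36.


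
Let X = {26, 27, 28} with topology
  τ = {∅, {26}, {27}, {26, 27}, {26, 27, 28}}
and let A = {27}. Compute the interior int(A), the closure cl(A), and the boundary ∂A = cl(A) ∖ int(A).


int(A) = {27}, cl(A) = {27, 28}, ∂A = {28}.

Closed sets in (X, τ) are complements of opens:
  closed(X, τ) = {∅, {28}, {26, 28}, {27, 28}, {26, 27, 28}}.
int(A) = ⋃ {U ∈ τ : U ⊆ A}. Opens contained in A: ∅, {27}.
Taking the union of these: int(A) = {27}.
cl(A) = ⋂ {C closed : A ⊆ C}. Closed sets containing A: {27, 28}, {26, 27, 28}.
Intersecting these: cl(A) = {27, 28}.
∂A = cl(A) ∖ int(A) = {27, 28} ∖ {27} = {28}.


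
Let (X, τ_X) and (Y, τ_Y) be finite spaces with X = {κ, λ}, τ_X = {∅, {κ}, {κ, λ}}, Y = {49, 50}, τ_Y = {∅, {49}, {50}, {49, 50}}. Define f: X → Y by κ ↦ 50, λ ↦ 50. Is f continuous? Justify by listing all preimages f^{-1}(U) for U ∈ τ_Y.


f IS continuous.

Compute f^{-1}(U) for each U ∈ τ_Y:
  U = ∅: f^{-1}(U) = ∅ ∈ τ_X ✓.
  U = {49}: f^{-1}(U) = ∅ ∈ τ_X ✓.
  U = {50}: f^{-1}(U) = {κ, λ} ∈ τ_X ✓.
  U = {49, 50}: f^{-1}(U) = {κ, λ} ∈ τ_X ✓.
Every preimage lies in τ_X, so f IS continuous.


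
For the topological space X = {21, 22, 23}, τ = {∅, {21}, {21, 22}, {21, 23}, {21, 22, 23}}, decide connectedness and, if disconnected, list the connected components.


(X, τ) is connected.

Find clopen sets (U ∈ τ with X ∖ U ∈ τ):
  U = ∅, X ∖ U = {21, 22, 23} — both open, so U is clopen.
  U = {21, 22, 23}, X ∖ U = ∅ — both open, so U is clopen.
Only trivial clopens (∅ and X) exist, so (X, τ) is connected.
Compute connected components by grouping points that agree on all clopens:
  component: {21, 22, 23}


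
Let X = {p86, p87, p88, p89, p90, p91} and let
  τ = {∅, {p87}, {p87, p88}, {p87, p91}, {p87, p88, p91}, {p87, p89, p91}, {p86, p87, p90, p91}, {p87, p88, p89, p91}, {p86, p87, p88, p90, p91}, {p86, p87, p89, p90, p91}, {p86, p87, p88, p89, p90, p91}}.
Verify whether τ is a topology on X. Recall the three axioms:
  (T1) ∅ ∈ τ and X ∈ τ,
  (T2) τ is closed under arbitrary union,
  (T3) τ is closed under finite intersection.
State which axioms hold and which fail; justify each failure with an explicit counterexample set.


τ IS a topology on X.

Axiom (T1): ∅ ∈ τ? Yes; X ∈ τ? Yes.
Axiom (T2/T3): check pairwise unions and intersections of members of τ.
All pairwise intersections and unions checked — each lies in τ. Therefore τ satisfies (T1), (T2), (T3): it IS a topology on X.


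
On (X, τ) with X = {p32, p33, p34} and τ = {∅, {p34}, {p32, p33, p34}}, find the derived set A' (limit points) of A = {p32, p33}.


A' = {p32, p33}

For each x ∈ X, list the open sets U ∈ τ with x ∈ U, then check whether U ∩ (A ∖ {x}) ≠ ∅ for every such U.
  x = p32: opens ∋ x are {p32, p33, p34}; each meets A ∖ {p32}, so x IS a limit point.
  x = p33: opens ∋ x are {p32, p33, p34}; each meets A ∖ {p33}, so x IS a limit point.
  x = p34: open {p34} ∋ x has {p34} ∩ (A ∖ {p34}) = ∅, so x is NOT a limit point.
Collecting: A' = {p32, p33}.


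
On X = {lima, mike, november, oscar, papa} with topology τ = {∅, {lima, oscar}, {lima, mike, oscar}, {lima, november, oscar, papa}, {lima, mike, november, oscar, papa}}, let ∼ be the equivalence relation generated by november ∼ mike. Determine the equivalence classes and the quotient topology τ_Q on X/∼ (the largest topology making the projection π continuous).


X/∼ = {[lima], [mike=november], [oscar], [papa]}; |τ_Q| = 3.

Equivalence classes: [lima], [mike=november], [oscar], [papa].
Quotient map π: X → X/∼ sends lima ↦ [lima], mike ↦ [mike=november], november ↦ [mike=november], oscar ↦ [oscar], papa ↦ [papa].
For each subset V ⊆ X/∼, compute π^{-1}(V) ⊆ X and check whether π^{-1}(V) ∈ τ. V is open in τ_Q iff π^{-1}(V) ∈ τ.
  V = {}: π^{-1}(V) = ∅ ∈ τ ✓.
  V = {[lima]}: π^{-1}(V) = {lima} ∉ τ ✗.
  V = {[mike=november]}: π^{-1}(V) = {mike, november} ∉ τ ✗.
  V = {[lima], [mike=november]}: π^{-1}(V) = {lima, mike, november} ∉ τ ✗.
  V = {[oscar]}: π^{-1}(V) = {oscar} ∉ τ ✗.
  V = {[lima], [oscar]}: π^{-1}(V) = {lima, oscar} ∈ τ ✓.
  V = {[mike=november], [oscar]}: π^{-1}(V) = {mike, november, oscar} ∉ τ ✗.
  V = {[lima], [mike=november], [oscar]}: π^{-1}(V) = {lima, mike, november, oscar} ∉ τ ✗.
  V = {[papa]}: π^{-1}(V) = {papa} ∉ τ ✗.
  V = {[lima], [papa]}: π^{-1}(V) = {lima, papa} ∉ τ ✗.
  V = {[mike=november], [papa]}: π^{-1}(V) = {mike, november, papa} ∉ τ ✗.
  V = {[lima], [mike=november], [papa]}: π^{-1}(V) = {lima, mike, november, papa} ∉ τ ✗.
  V = {[oscar], [papa]}: π^{-1}(V) = {oscar, papa} ∉ τ ✗.
  V = {[lima], [oscar], [papa]}: π^{-1}(V) = {lima, oscar, papa} ∉ τ ✗.
  V = {[mike=november], [oscar], [papa]}: π^{-1}(V) = {mike, november, oscar, papa} ∉ τ ✗.
  V = {[lima], [mike=november], [oscar], [papa]}: π^{-1}(V) = {lima, mike, november, oscar, papa} ∈ τ ✓.
Open sets in the quotient: τ_Q = {{}, {[lima], [oscar]}, {[lima], [mike=november], [oscar], [papa]}} (3 elements).


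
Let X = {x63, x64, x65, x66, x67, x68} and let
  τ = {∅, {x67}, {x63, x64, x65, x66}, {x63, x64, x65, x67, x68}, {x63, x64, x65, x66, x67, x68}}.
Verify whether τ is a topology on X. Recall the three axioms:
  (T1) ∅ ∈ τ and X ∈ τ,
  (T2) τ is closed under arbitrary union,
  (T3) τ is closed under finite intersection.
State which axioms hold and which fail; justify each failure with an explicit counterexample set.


τ is NOT a topology on X.

Axiom (T1): ∅ ∈ τ? Yes; X ∈ τ? Yes.
Axiom (T2/T3): check pairwise unions and intersections of members of τ.
Counterexample for (T2): {x67} ∪ {x63, x64, x65, x66} = {x63, x64, x65, x66, x67} ∉ τ. Therefore τ is NOT a topology.


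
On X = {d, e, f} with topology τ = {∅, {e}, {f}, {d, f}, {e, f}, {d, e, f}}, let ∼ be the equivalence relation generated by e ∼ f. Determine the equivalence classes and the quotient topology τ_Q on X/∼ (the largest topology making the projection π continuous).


X/∼ = {[d], [e=f]}; |τ_Q| = 3.

Equivalence classes: [d], [e=f].
Quotient map π: X → X/∼ sends d ↦ [d], e ↦ [e=f], f ↦ [e=f].
For each subset V ⊆ X/∼, compute π^{-1}(V) ⊆ X and check whether π^{-1}(V) ∈ τ. V is open in τ_Q iff π^{-1}(V) ∈ τ.
  V = {}: π^{-1}(V) = ∅ ∈ τ ✓.
  V = {[d]}: π^{-1}(V) = {d} ∉ τ ✗.
  V = {[e=f]}: π^{-1}(V) = {e, f} ∈ τ ✓.
  V = {[d], [e=f]}: π^{-1}(V) = {d, e, f} ∈ τ ✓.
Open sets in the quotient: τ_Q = {{}, {[e=f]}, {[d], [e=f]}} (3 elements).


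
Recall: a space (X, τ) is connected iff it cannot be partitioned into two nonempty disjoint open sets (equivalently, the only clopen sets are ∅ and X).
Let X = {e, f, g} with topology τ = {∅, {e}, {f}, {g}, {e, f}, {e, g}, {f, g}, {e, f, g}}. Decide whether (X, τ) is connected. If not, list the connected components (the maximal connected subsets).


(X, τ) is disconnected; components = [{e}, {f}, {g}].

Find clopen sets (U ∈ τ with X ∖ U ∈ τ):
  U = ∅, X ∖ U = {e, f, g} — both open, so U is clopen.
  U = {e}, X ∖ U = {f, g} — both open, so U is clopen.
  U = {f}, X ∖ U = {e, g} — both open, so U is clopen.
  U = {g}, X ∖ U = {e, f} — both open, so U is clopen.
  U = {e, f}, X ∖ U = {g} — both open, so U is clopen.
  U = {e, g}, X ∖ U = {f} — both open, so U is clopen.
  U = {f, g}, X ∖ U = {e} — both open, so U is clopen.
  U = {e, f, g}, X ∖ U = ∅ — both open, so U is clopen.
Nontrivial clopen(s) exist: e.g. {f}. So (X, τ) is disconnected.
Compute connected components by grouping points that agree on all clopens:
  component: {e}
  component: {f}
  component: {g}


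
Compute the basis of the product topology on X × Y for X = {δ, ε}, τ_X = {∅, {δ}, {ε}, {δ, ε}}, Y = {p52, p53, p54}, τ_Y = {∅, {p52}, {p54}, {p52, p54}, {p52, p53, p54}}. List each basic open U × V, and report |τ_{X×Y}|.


Basis B = {∅ × ∅, {δ} × {p52}, {δ} × {p54}, {ε} × {p52}, {ε} × {p54}, {δ} × {p52, p54}, {δ, ε} × {p52}, {δ, ε} × {p54}, {ε} × {p52, p54}, {δ} × {p52, p53, p54}, {ε} × {p52, p53, p54}, {δ, ε} × {p52, p54}, {δ, ε} × {p52, p53, p54}}; |τ_{X×Y}| = 25.

Enumerate products U × V with U ∈ τ_X, V ∈ τ_Y (deduplicated):
  ∅ × ∅ = {} (∅)
  {δ} × {p52} = {(δ,p52)}
  {δ} × {p54} = {(δ,p54)}
  {ε} × {p52} = {(ε,p52)}
  {ε} × {p54} = {(ε,p54)}
  {δ} × {p52, p54} = {(δ,p52), (δ,p54)}
  {δ, ε} × {p52} = {(δ,p52), (ε,p52)}
  {δ, ε} × {p54} = {(δ,p54), (ε,p54)}
  {ε} × {p52, p54} = {(ε,p52), (ε,p54)}
  {δ} × {p52, p53, p54} = {(δ,p52), (δ,p53), (δ,p54)}
  {ε} × {p52, p53, p54} = {(ε,p52), (ε,p53), (ε,p54)}
  {δ, ε} × {p52, p54} = {(δ,p52), (δ,p54), (ε,p52), (ε,p54)}
  {δ, ε} × {p52, p53, p54} = {(δ,p52), (δ,p53), (δ,p54), (ε,p52), (ε,p53), (ε,p54)}
These 13 distinct sets form the basis B.
Close under arbitrary unions to get τ_{X×Y}; counting gives |τ_{X×Y}| = 25.


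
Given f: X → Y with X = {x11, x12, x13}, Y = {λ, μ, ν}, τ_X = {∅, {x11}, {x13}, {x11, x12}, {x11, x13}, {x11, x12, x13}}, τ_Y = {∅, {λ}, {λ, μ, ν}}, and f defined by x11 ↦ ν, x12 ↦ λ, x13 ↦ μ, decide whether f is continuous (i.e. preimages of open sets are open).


f is NOT continuous.

Compute f^{-1}(U) for each U ∈ τ_Y:
  U = ∅: f^{-1}(U) = ∅ ∈ τ_X ✓.
  U = {λ}: f^{-1}(U) = {x12} ∉ τ_X ✗.
  U = {λ, μ, ν}: f^{-1}(U) = {x11, x12, x13} ∈ τ_X ✓.
Found U = {λ} with f^{-1}(U) = {x12} not in τ_X. Therefore f is NOT continuous.


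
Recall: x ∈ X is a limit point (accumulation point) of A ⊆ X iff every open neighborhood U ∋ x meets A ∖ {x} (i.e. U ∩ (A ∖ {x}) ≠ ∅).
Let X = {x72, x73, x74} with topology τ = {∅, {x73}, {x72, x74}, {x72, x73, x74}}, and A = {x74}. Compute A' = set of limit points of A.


A' = {x72}

For each x ∈ X, list the open sets U ∈ τ with x ∈ U, then check whether U ∩ (A ∖ {x}) ≠ ∅ for every such U.
  x = x72: opens ∋ x are {x72, x74}, {x72, x73, x74}; each meets A ∖ {x72}, so x IS a limit point.
  x = x73: open {x73} ∋ x has {x73} ∩ (A ∖ {x73}) = ∅, so x is NOT a limit point.
  x = x74: open {x72, x74} ∋ x has {x72, x74} ∩ (A ∖ {x74}) = ∅, so x is NOT a limit point.
Collecting: A' = {x72}.


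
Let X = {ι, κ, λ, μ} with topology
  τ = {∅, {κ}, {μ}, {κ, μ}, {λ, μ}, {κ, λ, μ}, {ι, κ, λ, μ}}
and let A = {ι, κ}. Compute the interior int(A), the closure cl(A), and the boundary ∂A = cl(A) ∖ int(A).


int(A) = {κ}, cl(A) = {ι, κ}, ∂A = {ι}.

Closed sets in (X, τ) are complements of opens:
  closed(X, τ) = {∅, {ι}, {ι, κ}, {ι, λ}, {ι, κ, λ}, {ι, λ, μ}, {ι, κ, λ, μ}}.
int(A) = ⋃ {U ∈ τ : U ⊆ A}. Opens contained in A: ∅, {κ}.
Taking the union of these: int(A) = {κ}.
cl(A) = ⋂ {C closed : A ⊆ C}. Closed sets containing A: {ι, κ}, {ι, κ, λ}, {ι, κ, λ, μ}.
Intersecting these: cl(A) = {ι, κ}.
∂A = cl(A) ∖ int(A) = {ι, κ} ∖ {κ} = {ι}.


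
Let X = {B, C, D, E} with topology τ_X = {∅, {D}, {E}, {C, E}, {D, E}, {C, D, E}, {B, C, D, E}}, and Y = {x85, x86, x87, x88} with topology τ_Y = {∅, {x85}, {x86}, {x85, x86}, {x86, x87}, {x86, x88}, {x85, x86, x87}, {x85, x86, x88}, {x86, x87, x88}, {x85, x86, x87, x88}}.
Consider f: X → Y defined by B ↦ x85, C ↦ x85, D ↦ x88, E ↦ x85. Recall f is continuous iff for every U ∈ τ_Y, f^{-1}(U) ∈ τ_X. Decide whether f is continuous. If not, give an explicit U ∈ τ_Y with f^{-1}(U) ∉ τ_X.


f is NOT continuous.

Compute f^{-1}(U) for each U ∈ τ_Y:
  U = ∅: f^{-1}(U) = ∅ ∈ τ_X ✓.
  U = {x85}: f^{-1}(U) = {B, C, E} ∉ τ_X ✗.
  U = {x86}: f^{-1}(U) = ∅ ∈ τ_X ✓.
  U = {x85, x86}: f^{-1}(U) = {B, C, E} ∉ τ_X ✗.
  U = {x86, x87}: f^{-1}(U) = ∅ ∈ τ_X ✓.
  U = {x86, x88}: f^{-1}(U) = {D} ∈ τ_X ✓.
  U = {x85, x86, x87}: f^{-1}(U) = {B, C, E} ∉ τ_X ✗.
  U = {x85, x86, x88}: f^{-1}(U) = {B, C, D, E} ∈ τ_X ✓.
  U = {x86, x87, x88}: f^{-1}(U) = {D} ∈ τ_X ✓.
  U = {x85, x86, x87, x88}: f^{-1}(U) = {B, C, D, E} ∈ τ_X ✓.
Found U = {x85} with f^{-1}(U) = {B, C, E} not in τ_X. Therefore f is NOT continuous.


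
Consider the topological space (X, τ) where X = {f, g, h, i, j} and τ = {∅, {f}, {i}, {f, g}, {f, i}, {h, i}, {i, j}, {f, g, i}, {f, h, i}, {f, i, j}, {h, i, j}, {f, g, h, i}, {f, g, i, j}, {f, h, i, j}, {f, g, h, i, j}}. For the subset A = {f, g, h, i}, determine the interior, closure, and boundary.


int(A) = {f, g, h, i}, cl(A) = {f, g, h, i, j}, ∂A = {j}.

Closed sets in (X, τ) are complements of opens:
  closed(X, τ) = {∅, {g}, {h}, {j}, {f, g}, {g, h}, {g, j}, {h, j}, {f, g, h}, {f, g, j}, {g, h, j}, {h, i, j}, {f, g, h, j}, {g, h, i, j}, {f, g, h, i, j}}.
int(A) = ⋃ {U ∈ τ : U ⊆ A}. Opens contained in A: ∅, {f}, {i}, {f, g}, {f, i}, {h, i}, {f, g, i}, {f, h, i}, {f, g, h, i}.
Taking the union of these: int(A) = {f, g, h, i}.
cl(A) = ⋂ {C closed : A ⊆ C}. Closed sets containing A: {f, g, h, i, j}.
Intersecting these: cl(A) = {f, g, h, i, j}.
∂A = cl(A) ∖ int(A) = {f, g, h, i, j} ∖ {f, g, h, i} = {j}.


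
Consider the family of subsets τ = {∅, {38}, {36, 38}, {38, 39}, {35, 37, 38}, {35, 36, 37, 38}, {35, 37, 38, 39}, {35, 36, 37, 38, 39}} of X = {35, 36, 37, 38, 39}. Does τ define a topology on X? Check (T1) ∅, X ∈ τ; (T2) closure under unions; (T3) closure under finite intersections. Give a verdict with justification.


τ is NOT a topology on X.

Axiom (T1): ∅ ∈ τ? Yes; X ∈ τ? Yes.
Axiom (T2/T3): check pairwise unions and intersections of members of τ.
Counterexample for (T2): {36, 38} ∪ {38, 39} = {36, 38, 39} ∉ τ. Therefore τ is NOT a topology.


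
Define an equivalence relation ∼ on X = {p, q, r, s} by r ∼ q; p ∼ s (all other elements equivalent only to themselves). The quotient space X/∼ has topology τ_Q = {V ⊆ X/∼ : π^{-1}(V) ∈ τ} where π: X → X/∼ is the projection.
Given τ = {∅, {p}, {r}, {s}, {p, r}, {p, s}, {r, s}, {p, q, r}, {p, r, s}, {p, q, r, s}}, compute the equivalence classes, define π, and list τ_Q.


X/∼ = {[p=s], [q=r]}; |τ_Q| = 3.

Equivalence classes: [p=s], [q=r].
Quotient map π: X → X/∼ sends p ↦ [p=s], q ↦ [q=r], r ↦ [q=r], s ↦ [p=s].
For each subset V ⊆ X/∼, compute π^{-1}(V) ⊆ X and check whether π^{-1}(V) ∈ τ. V is open in τ_Q iff π^{-1}(V) ∈ τ.
  V = {}: π^{-1}(V) = ∅ ∈ τ ✓.
  V = {[p=s]}: π^{-1}(V) = {p, s} ∈ τ ✓.
  V = {[q=r]}: π^{-1}(V) = {q, r} ∉ τ ✗.
  V = {[p=s], [q=r]}: π^{-1}(V) = {p, q, r, s} ∈ τ ✓.
Open sets in the quotient: τ_Q = {{}, {[p=s]}, {[p=s], [q=r]}} (3 elements).


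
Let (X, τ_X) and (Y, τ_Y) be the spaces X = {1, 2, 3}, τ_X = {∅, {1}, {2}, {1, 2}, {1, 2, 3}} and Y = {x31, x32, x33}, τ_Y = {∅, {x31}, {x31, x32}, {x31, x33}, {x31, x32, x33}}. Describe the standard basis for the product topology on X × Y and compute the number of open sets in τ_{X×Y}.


Basis B = {∅ × ∅, {1} × {x31}, {2} × {x31}, {1} × {x31, x32}, {1} × {x31, x33}, {1, 2} × {x31}, {2} × {x31, x32}, {2} × {x31, x33}, {1} × {x31, x32, x33}, {1, 2, 3} × {x31}, {2} × {x31, x32, x33}, {1, 2} × {x31, x32}, {1, 2} × {x31, x33}, {1, 2} × {x31, x32, x33}, {1, 2, 3} × {x31, x32}, {1, 2, 3} × {x31, x33}, {1, 2, 3} × {x31, x32, x33}}; |τ_{X×Y}| = 50.

Enumerate products U × V with U ∈ τ_X, V ∈ τ_Y (deduplicated):
  ∅ × ∅ = {} (∅)
  {1} × {x31} = {(1,x31)}
  {2} × {x31} = {(2,x31)}
  {1} × {x31, x32} = {(1,x31), (1,x32)}
  {1} × {x31, x33} = {(1,x31), (1,x33)}
  {1, 2} × {x31} = {(1,x31), (2,x31)}
  {2} × {x31, x32} = {(2,x31), (2,x32)}
  {2} × {x31, x33} = {(2,x31), (2,x33)}
  {1} × {x31, x32, x33} = {(1,x31), (1,x32), (1,x33)}
  {1, 2, 3} × {x31} = {(1,x31), (2,x31), (3,x31)}
  {2} × {x31, x32, x33} = {(2,x31), (2,x32), (2,x33)}
  {1, 2} × {x31, x32} = {(1,x31), (1,x32), (2,x31), (2,x32)}
  {1, 2} × {x31, x33} = {(1,x31), (1,x33), (2,x31), (2,x33)}
  {1, 2} × {x31, x32, x33} = {(1,x31), (1,x32), (1,x33), (2,x31), (2,x32), (2,x33)}
  {1, 2, 3} × {x31, x32} = {(1,x31), (1,x32), (2,x31), (2,x32), (3,x31), (3,x32)}
  {1, 2, 3} × {x31, x33} = {(1,x31), (1,x33), (2,x31), (2,x33), (3,x31), (3,x33)}
  {1, 2, 3} × {x31, x32, x33} = {(1,x31), (1,x32), (1,x33), (2,x31), (2,x32), (2,x33), (3,x31), (3,x32), (3,x33)}
These 17 distinct sets form the basis B.
Close under arbitrary unions to get τ_{X×Y}; counting gives |τ_{X×Y}| = 50.


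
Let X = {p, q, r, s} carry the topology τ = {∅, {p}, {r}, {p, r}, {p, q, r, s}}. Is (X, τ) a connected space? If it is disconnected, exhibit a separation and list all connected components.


(X, τ) is connected.

Find clopen sets (U ∈ τ with X ∖ U ∈ τ):
  U = ∅, X ∖ U = {p, q, r, s} — both open, so U is clopen.
  U = {p, q, r, s}, X ∖ U = ∅ — both open, so U is clopen.
Only trivial clopens (∅ and X) exist, so (X, τ) is connected.
Compute connected components by grouping points that agree on all clopens:
  component: {p, q, r, s}


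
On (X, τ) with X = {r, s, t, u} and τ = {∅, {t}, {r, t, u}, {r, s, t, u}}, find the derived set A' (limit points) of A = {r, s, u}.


A' = {r, s, u}

For each x ∈ X, list the open sets U ∈ τ with x ∈ U, then check whether U ∩ (A ∖ {x}) ≠ ∅ for every such U.
  x = r: opens ∋ x are {r, t, u}, {r, s, t, u}; each meets A ∖ {r}, so x IS a limit point.
  x = s: opens ∋ x are {r, s, t, u}; each meets A ∖ {s}, so x IS a limit point.
  x = t: open {t} ∋ x has {t} ∩ (A ∖ {t}) = ∅, so x is NOT a limit point.
  x = u: opens ∋ x are {r, t, u}, {r, s, t, u}; each meets A ∖ {u}, so x IS a limit point.
Collecting: A' = {r, s, u}.


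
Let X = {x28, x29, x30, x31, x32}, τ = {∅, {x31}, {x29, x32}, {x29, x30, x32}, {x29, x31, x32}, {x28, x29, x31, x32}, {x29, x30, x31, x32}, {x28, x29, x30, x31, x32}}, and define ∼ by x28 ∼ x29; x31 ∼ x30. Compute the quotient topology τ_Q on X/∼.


X/∼ = {[x28=x29], [x30=x31], [x32]}; |τ_Q| = 2.

Equivalence classes: [x28=x29], [x30=x31], [x32].
Quotient map π: X → X/∼ sends x28 ↦ [x28=x29], x29 ↦ [x28=x29], x30 ↦ [x30=x31], x31 ↦ [x30=x31], x32 ↦ [x32].
For each subset V ⊆ X/∼, compute π^{-1}(V) ⊆ X and check whether π^{-1}(V) ∈ τ. V is open in τ_Q iff π^{-1}(V) ∈ τ.
  V = {}: π^{-1}(V) = ∅ ∈ τ ✓.
  V = {[x28=x29]}: π^{-1}(V) = {x28, x29} ∉ τ ✗.
  V = {[x30=x31]}: π^{-1}(V) = {x30, x31} ∉ τ ✗.
  V = {[x28=x29], [x30=x31]}: π^{-1}(V) = {x28, x29, x30, x31} ∉ τ ✗.
  V = {[x32]}: π^{-1}(V) = {x32} ∉ τ ✗.
  V = {[x28=x29], [x32]}: π^{-1}(V) = {x28, x29, x32} ∉ τ ✗.
  V = {[x30=x31], [x32]}: π^{-1}(V) = {x30, x31, x32} ∉ τ ✗.
  V = {[x28=x29], [x30=x31], [x32]}: π^{-1}(V) = {x28, x29, x30, x31, x32} ∈ τ ✓.
Open sets in the quotient: τ_Q = {{}, {[x28=x29], [x30=x31], [x32]}} (2 elements).


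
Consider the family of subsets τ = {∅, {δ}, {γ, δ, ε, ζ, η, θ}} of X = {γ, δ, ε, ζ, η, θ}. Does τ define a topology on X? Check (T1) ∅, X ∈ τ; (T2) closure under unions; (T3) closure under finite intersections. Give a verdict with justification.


τ IS a topology on X.

Axiom (T1): ∅ ∈ τ? Yes; X ∈ τ? Yes.
Axiom (T2/T3): check pairwise unions and intersections of members of τ.
All pairwise intersections and unions checked — each lies in τ. Therefore τ satisfies (T1), (T2), (T3): it IS a topology on X.


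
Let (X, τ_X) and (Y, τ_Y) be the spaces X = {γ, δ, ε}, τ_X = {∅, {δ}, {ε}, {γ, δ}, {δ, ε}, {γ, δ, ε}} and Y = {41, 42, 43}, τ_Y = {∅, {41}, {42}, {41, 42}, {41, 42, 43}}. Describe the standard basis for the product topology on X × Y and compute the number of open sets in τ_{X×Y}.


Basis B = {∅ × ∅, {δ} × {41}, {δ} × {42}, {ε} × {41}, {ε} × {42}, {γ, δ} × {41}, {γ, δ} × {42}, {δ} × {41, 42}, {δ, ε} × {41}, {δ, ε} × {42}, {ε} × {41, 42}, {γ, δ, ε} × {41}, {γ, δ, ε} × {42}, {δ} × {41, 42, 43}, {ε} × {41, 42, 43}, {γ, δ} × {41, 42}, {δ, ε} × {41, 42}, {γ, δ} × {41, 42, 43}, {γ, δ, ε} × {41, 42}, {δ, ε} × {41, 42, 43}, {γ, δ, ε} × {41, 42, 43}}; |τ_{X×Y}| = 70.

Enumerate products U × V with U ∈ τ_X, V ∈ τ_Y (deduplicated):
  ∅ × ∅ = {} (∅)
  {δ} × {41} = {(δ,41)}
  {δ} × {42} = {(δ,42)}
  {ε} × {41} = {(ε,41)}
  {ε} × {42} = {(ε,42)}
  {γ, δ} × {41} = {(γ,41), (δ,41)}
  {γ, δ} × {42} = {(γ,42), (δ,42)}
  {δ} × {41, 42} = {(δ,41), (δ,42)}
  {δ, ε} × {41} = {(δ,41), (ε,41)}
  {δ, ε} × {42} = {(δ,42), (ε,42)}
  {ε} × {41, 42} = {(ε,41), (ε,42)}
  {γ, δ, ε} × {41} = {(γ,41), (δ,41), (ε,41)}
  {γ, δ, ε} × {42} = {(γ,42), (δ,42), (ε,42)}
  {δ} × {41, 42, 43} = {(δ,41), (δ,42), (δ,43)}
  {ε} × {41, 42, 43} = {(ε,41), (ε,42), (ε,43)}
  {γ, δ} × {41, 42} = {(γ,41), (γ,42), (δ,41), (δ,42)}
  {δ, ε} × {41, 42} = {(δ,41), (δ,42), (ε,41), (ε,42)}
  {γ, δ} × {41, 42, 43} = {(γ,41), (γ,42), (γ,43), (δ,41), (δ,42), (δ,43)}
  {γ, δ, ε} × {41, 42} = {(γ,41), (γ,42), (δ,41), (δ,42), (ε,41), (ε,42)}
  {δ, ε} × {41, 42, 43} = {(δ,41), (δ,42), (δ,43), (ε,41), (ε,42), (ε,43)}
  {γ, δ, ε} × {41, 42, 43} = {(γ,41), (γ,42), (γ,43), (δ,41), (δ,42), (δ,43), (ε,41), (ε,42), (ε,43)}
These 21 distinct sets form the basis B.
Close under arbitrary unions to get τ_{X×Y}; counting gives |τ_{X×Y}| = 70.
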